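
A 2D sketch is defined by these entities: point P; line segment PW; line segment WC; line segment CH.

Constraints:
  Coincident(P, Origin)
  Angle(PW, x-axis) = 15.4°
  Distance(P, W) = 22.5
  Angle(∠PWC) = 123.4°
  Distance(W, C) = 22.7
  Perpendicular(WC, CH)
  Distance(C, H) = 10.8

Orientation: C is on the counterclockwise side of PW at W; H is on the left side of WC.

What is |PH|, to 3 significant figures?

36.0

P is at the origin; PW runs at 15.4° with length 22.5, so W = 22.5·(cos 15.4°, sin 15.4°) = (21.7, 5.98). ∠PWC = 123.4°, so WC runs at 15.4° + (180° − 123.4°) = 72.0° from the x-axis; with |WC| = 22.7, C = W + 22.7·(cos 72.0°, sin 72.0°) = (28.7, 27.6). The perpendicularity gives CH at right angles to WC; with |CH| = 10.8 on the left of WC, H = C + 10.8·(-0.951, 0.309) = (18.4, 30.9). Then |PH| = |H − P| = 36.0.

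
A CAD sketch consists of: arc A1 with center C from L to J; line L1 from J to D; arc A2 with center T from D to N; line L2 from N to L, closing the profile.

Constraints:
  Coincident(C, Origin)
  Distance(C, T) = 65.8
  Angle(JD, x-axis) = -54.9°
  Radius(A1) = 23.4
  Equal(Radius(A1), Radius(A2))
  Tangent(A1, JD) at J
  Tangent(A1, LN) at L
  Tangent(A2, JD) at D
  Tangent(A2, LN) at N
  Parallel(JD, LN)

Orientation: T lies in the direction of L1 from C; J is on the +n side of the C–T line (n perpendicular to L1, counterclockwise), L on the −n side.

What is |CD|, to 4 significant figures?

69.84

The slot axis is L1's direction at -54.9°, so u = (cos -54.9°, sin -54.9°) = (0.5750, -0.8181) and n = (−sin -54.9°, cos -54.9°) = (0.8181, 0.5750). C is at the origin and T lies 65.8 along u from C, so T = 65.8·u = (37.84, -53.83). Tangency of A1 to both parallel lines with radius 23.4 puts J and L at C ± 23.4·n: J = (19.14, 13.46), L = (-19.14, -13.46). Equal radii place D and N the same way about T: D = T + 23.4·n = (56.98, -40.38), N = T − 23.4·n = (18.69, -67.29). Then |CD| = |D − C| = 69.84.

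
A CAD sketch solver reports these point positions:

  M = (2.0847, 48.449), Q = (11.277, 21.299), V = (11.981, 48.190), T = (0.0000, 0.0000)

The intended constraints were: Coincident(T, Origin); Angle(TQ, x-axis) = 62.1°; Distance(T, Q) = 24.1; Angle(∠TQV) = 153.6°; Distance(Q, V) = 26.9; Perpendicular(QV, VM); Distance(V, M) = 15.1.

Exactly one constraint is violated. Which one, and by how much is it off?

Distance(V, M) = 15.1 — off by 5.20.

T = (0.00, 0.00) ✓; TQ at 62.10° ✓; |TQ| = 24.10 ✓; ∠TQV = 153.6° ✓; |QV| = 26.90 ✓; ∠(QV, VM) = 90.00° ✓; |VM| = 9.900 ✗.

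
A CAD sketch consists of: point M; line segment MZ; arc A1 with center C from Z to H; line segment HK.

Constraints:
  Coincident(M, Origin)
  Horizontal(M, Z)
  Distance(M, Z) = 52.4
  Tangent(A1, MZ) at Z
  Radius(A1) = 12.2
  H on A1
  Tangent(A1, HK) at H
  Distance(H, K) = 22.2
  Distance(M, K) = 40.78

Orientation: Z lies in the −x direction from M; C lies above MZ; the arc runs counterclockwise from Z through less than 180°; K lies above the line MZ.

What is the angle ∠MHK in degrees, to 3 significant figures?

71.2°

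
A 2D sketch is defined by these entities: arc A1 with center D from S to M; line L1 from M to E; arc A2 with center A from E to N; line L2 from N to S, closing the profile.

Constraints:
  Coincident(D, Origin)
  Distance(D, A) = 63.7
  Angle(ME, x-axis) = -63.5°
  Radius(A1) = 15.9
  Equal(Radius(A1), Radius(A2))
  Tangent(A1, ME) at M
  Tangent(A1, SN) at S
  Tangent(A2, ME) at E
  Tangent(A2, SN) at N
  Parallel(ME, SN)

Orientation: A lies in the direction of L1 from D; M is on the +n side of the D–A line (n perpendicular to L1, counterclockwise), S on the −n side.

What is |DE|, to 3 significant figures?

65.7

The slot axis is L1's direction at -63.5°, so u = (cos -63.5°, sin -63.5°) = (0.446, -0.895) and n = (−sin -63.5°, cos -63.5°) = (0.895, 0.446). D is at the origin and A lies 63.7 along u from D, so A = 63.7·u = (28.4, -57.0). Tangency of A1 to both parallel lines with radius 15.9 puts M and S at D ± 15.9·n: M = (14.2, 7.09), S = (-14.2, -7.09). Equal radii place E and N the same way about A: E = A + 15.9·n = (42.7, -49.9), N = A − 15.9·n = (14.2, -64.1). Then |DE| = |E − D| = 65.7.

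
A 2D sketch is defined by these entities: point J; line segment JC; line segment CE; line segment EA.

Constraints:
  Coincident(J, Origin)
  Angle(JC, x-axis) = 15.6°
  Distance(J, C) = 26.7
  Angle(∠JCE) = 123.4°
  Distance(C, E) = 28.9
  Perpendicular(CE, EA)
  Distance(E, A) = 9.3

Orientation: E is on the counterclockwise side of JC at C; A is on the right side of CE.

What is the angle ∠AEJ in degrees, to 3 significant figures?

117°

∠JCE = 123.4°, so CE runs at 15.6° + (180° − 123.4°) = 72.2° from the x-axis; with |CE| = 28.9, E = C + 28.9·(cos 72.2°, sin 72.2°) = (34.6, 34.7). CE is perpendicular to EA; with |EA| = 9.3 on the right of CE, A = E + 9.3·(0.952, -0.306) = (43.4, 31.9). Then cos ∠AEJ = EA·EJ / (|EA||EJ|), giving 117°.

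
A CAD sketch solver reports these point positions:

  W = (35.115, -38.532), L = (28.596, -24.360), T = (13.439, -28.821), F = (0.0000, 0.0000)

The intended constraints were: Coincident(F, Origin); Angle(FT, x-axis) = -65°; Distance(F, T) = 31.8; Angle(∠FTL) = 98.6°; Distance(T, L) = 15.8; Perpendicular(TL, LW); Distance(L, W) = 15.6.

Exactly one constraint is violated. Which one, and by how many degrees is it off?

Perpendicular(TL, LW) — off by 8.30°.

F = (0.00, 0.00) ✓; FT at -65.00° ✓; |FT| = 31.80 ✓; ∠FTL = 98.60° ✓; |TL| = 15.80 ✓; ∠(TL, LW) = 81.70° ✗; |LW| = 15.60 ✓.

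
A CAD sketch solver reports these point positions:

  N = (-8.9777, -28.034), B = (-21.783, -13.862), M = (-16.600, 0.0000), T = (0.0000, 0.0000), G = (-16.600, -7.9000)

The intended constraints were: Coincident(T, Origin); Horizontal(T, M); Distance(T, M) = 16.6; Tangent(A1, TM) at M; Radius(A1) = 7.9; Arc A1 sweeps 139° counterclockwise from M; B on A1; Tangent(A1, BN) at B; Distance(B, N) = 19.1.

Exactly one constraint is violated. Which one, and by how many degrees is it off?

Tangent(A1, BN) at B — off by 6.90°.

T = (0.00, 0.00) ✓; T.y = 0.00, M.y = 0.00 ✓; |TM| = 16.60 ✓; ∠(GM, MT) = 90.00° ✓; |GM| = 7.900 ✓; bearing(G→B) − bearing(G→M) = 139.0° ✓; |GB| = 7.900 ✓; ∠(GB, BN) = 96.90° ✗; |BN| = 19.10 ✓.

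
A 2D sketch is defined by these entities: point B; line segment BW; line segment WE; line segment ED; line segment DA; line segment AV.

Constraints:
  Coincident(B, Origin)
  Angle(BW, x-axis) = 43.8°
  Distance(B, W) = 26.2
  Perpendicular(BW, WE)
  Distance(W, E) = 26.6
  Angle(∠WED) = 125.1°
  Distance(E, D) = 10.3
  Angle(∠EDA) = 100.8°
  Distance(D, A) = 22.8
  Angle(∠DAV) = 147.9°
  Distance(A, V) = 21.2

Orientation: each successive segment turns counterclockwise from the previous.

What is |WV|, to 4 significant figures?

30.11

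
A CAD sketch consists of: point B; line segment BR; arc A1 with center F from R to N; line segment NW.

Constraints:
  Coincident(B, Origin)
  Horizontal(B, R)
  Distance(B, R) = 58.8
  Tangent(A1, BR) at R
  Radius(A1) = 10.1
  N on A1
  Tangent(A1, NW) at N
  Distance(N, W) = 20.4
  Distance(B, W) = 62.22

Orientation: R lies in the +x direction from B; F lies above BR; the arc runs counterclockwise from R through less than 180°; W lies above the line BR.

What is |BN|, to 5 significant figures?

68.540

B is at the origin; B and R share the same y with |BR| = 58.8 and R on the +x side, so R = (58.800, 0.0000). Tangency of A1 to BR means the radius FR is perpendicular to BR, so F = R + (0, 10.1) = (58.800, 10.100). Since FN ⟂ NW (tangency), |FW| = √(10.1² + 20.4²) = 22.763 regardless of where N sits on A1. So W lies on both circle(B, 62.22) and circle(F, 22.763); the above-BR intersection is W = (53.254, 32.177). N is the foot of the tangent from W: N = (66.487, 16.652).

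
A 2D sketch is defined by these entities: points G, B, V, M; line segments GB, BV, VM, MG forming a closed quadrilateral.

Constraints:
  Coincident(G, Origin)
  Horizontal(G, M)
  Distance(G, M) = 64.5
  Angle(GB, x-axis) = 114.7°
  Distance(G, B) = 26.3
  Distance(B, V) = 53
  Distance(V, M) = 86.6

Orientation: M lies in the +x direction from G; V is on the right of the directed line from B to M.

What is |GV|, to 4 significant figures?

33.49

G is at the origin; G and M share the same y with |GM| = 64.5 and M in +x, so M = (64.5, 0). GB runs at 114.7° with |GB| = 26.3, so B = (-10.99, 23.89). V is determined by |BV| = 53.0 and |VM| = 86.6 together: it lies at the intersection of circle(B, 53.0) and circle(M, 86.6). With |BM| = 79.18, the foot of the radical line on BM is 9.971 from B and the perpendicular offset is √(53.0² − 9.971²) = 52.05. Taking the right-of-BM solution: V = (-17.19, -28.74).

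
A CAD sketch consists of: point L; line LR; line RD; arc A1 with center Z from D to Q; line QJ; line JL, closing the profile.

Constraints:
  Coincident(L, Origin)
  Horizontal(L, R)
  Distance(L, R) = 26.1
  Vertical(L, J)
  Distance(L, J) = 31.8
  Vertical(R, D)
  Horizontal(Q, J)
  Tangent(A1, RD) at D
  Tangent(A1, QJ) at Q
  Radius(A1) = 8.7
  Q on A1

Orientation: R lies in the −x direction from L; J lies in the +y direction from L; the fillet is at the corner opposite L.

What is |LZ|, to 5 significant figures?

28.920

L is at the origin; L and R share the same y with |LR| = 26.1 and R on the −x side, so R = (-26.100, 0.0000). L and J share the same x with |LJ| = 31.8 and J on the +y side, so J = (0.0000, 31.800). The virtual corner opposite L is at (-26.100, 31.800). Since A1 is tangent to RD there, ZD ⟂ RD and since A1 is tangent to QJ there, ZQ ⟂ QJ, with radius 8.7, so the center Z sits 8.7 in from both sides at Z = (-17.400, 23.100). Then |LZ| = |Z − L| = 28.920.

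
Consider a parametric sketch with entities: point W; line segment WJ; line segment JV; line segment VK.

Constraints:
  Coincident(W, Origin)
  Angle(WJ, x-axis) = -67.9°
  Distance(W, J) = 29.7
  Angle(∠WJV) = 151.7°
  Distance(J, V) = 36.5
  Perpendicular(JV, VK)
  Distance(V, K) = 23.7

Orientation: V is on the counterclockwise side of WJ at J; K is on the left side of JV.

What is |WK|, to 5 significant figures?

63.384

∠WJV = 151.7°, so JV runs at -67.9° + (180° − 151.7°) = -39.600° from the x-axis; with |JV| = 36.5, V = J + 36.5·(cos -39.600°, sin -39.600°) = (39.298, -50.784). JV is perpendicular to VK; with |VK| = 23.7 on the left of JV, K = V + 23.7·(0.63742, 0.77051) = (54.405, -32.523). Then |WK| = |K − W| = 63.384.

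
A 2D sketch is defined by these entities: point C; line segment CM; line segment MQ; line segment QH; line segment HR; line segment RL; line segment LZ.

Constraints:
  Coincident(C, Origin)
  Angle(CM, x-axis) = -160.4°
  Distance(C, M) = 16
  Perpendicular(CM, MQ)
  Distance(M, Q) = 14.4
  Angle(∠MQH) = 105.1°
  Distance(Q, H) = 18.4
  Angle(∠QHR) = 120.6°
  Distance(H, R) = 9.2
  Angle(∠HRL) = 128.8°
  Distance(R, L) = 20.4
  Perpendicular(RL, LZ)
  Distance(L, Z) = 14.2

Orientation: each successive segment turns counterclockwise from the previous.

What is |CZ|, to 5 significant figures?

9.9034

∠HRL = 128.8° gives RL at 115.10° from the x-axis; with |RL| = 20.4, L = (3.4946, 9.2463). The perpendicularity gives LZ at right angles to RL, so LZ runs at -154.90°; with |LZ| = 14.2, Z = (-9.3644, 3.2226). Then |CZ| = |Z − C| = 9.9034.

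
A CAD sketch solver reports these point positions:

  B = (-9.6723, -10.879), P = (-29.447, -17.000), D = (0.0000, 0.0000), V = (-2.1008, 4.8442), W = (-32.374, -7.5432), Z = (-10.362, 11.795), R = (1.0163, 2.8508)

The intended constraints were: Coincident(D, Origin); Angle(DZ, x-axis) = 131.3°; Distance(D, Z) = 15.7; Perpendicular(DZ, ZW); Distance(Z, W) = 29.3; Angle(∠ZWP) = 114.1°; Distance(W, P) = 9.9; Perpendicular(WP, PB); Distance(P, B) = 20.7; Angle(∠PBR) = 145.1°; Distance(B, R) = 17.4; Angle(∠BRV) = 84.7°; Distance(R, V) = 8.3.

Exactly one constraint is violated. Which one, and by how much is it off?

Distance(R, V) = 8.3 — off by 4.60.

D = (0.00, 0.00) ✓; DZ at 131.3° ✓; |DZ| = 15.70 ✓; ∠(DZ, ZW) = 90.00° ✓; |ZW| = 29.30 ✓; ∠ZWP = 114.1° ✓; |WP| = 9.899 ✓; ∠(WP, PB) = 90.00° ✓; |PB| = 20.70 ✓; ∠PBR = 145.1° ✓; |BR| = 17.40 ✓; ∠BRV = 84.70° ✓; |RV| = 3.700 ✗.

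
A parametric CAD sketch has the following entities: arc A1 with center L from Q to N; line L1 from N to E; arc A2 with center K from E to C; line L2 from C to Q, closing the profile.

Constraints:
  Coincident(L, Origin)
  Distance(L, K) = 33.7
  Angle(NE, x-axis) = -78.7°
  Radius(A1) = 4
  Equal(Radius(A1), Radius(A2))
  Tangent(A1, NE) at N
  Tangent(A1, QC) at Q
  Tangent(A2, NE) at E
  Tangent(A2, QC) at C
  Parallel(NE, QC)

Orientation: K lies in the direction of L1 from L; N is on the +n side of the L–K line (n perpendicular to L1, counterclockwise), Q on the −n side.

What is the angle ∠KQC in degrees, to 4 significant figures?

6.769°

Tangency of A1 to both parallel lines with radius 4.0 puts N and Q at L ± 4.0·n: N = (3.922, 0.7838), Q = (-3.922, -0.7838). Equal radii place E and C the same way about K: E = K + 4.0·n = (10.53, -32.26), C = K − 4.0·n = (2.681, -33.83). Then cos ∠KQC = QK·QC / (|QK||QC|), giving 6.769°.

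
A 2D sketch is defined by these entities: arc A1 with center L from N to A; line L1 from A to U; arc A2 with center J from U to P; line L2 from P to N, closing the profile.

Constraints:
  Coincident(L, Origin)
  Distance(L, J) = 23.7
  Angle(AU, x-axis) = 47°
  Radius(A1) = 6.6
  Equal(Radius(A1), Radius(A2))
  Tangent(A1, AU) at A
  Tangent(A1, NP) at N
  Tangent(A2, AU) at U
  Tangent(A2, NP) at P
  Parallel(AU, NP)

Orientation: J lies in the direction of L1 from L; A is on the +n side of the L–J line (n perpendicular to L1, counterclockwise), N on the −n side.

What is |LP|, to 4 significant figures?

24.60

The slot axis is L1's direction at 47.0°, so u = (cos 47.0°, sin 47.0°) = (0.6820, 0.7314) and n = (−sin 47.0°, cos 47.0°) = (-0.7314, 0.6820). L is at the origin and J lies 23.7 along u from L, so J = 23.7·u = (16.16, 17.33). Tangency of A1 to both parallel lines with radius 6.6 puts A and N at L ± 6.6·n: A = (-4.827, 4.501), N = (4.827, -4.501). Equal radii place U and P the same way about J: U = J + 6.6·n = (11.34, 21.83), P = J − 6.6·n = (20.99, 12.83). Then |LP| = |P − L| = 24.60.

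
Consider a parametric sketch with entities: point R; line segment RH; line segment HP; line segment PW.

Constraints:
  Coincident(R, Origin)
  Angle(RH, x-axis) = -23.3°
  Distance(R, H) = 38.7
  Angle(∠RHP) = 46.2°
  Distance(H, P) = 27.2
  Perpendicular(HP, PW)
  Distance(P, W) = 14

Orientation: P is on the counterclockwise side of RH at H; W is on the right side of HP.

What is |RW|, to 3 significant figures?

41.9

∠RHP = 46.2°, so HP runs at -23.3° + (180° − 46.2°) = 111° from the x-axis; with |HP| = 27.2, P = H + 27.2·(cos 111°, sin 111°) = (26.0, 10.2). HP is perpendicular to PW; with |PW| = 14.0 on the right of HP, W = P + 14.0·(0.937, 0.350) = (39.1, 15.1). Then |RW| = |W − R| = 41.9.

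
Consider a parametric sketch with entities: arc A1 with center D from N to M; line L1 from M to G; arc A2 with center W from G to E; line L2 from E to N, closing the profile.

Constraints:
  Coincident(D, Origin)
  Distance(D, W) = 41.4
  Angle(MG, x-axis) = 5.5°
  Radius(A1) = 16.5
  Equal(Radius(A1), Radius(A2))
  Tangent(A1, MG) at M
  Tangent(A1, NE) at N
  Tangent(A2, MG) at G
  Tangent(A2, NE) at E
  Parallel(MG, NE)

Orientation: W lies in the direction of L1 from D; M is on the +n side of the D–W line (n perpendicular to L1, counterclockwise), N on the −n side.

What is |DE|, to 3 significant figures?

44.6

Tangency of A1 to both parallel lines with radius 16.5 puts M and N at D ± 16.5·n: M = (-1.58, 16.4), N = (1.58, -16.4). Equal radii place G and E the same way about W: G = W + 16.5·n = (39.6, 20.4), E = W − 16.5·n = (42.8, -12.5). Then |DE| = |E − D| = 44.6.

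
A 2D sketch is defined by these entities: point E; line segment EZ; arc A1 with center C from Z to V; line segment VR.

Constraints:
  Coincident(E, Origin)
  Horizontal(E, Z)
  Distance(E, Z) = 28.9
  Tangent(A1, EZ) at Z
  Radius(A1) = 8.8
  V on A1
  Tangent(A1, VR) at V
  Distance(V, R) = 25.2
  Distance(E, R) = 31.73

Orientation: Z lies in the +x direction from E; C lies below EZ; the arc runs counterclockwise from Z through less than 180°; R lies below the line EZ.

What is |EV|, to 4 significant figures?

21.43

Checks: |CZ| = 8.800 ✓; |CV| = 8.800 ✓; ∠(CV, VR) = 90.00° ✓; |VR| = 25.20 ✓; |ER| = 31.73 ✓.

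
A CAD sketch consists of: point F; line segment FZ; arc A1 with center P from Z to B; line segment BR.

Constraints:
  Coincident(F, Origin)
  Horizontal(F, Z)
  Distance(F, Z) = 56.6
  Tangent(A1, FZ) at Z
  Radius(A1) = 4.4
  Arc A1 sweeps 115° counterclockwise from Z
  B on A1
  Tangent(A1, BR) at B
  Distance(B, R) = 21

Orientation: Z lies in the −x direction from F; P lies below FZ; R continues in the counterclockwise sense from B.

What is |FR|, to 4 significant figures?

57.57

F is at the origin; FZ is horizontal with |FZ| = 56.6 and Z on the −x side, so Z = (-56.60, 0.000). Since A1 is tangent to FZ there, PZ ⟂ FZ, so P = Z + (0, -4.4) = (-56.60, -4.400). On A1, Z sits at bearing 90° from P; a 115° counterclockwise sweep puts B at bearing 205°, so B = P + 4.4·(cos 205°, sin 205°) = (-60.59, -6.260). Since A1 is tangent to BR there, PB ⟂ BR, so BR runs along (−sin 205°, cos 205°); with |BR| = 21.0, R = (-51.71, -25.29). Then |FR| = |R − F| = 57.57.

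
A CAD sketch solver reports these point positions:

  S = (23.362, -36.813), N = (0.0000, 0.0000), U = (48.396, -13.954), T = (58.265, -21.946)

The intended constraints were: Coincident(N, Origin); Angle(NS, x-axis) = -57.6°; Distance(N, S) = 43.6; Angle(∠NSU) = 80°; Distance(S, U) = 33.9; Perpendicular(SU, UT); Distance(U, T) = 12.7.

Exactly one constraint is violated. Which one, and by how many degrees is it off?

Perpendicular(SU, UT) — off by 8.60°.

N = (0.00, 0.00) ✓; NS at -57.60° ✓; |NS| = 43.60 ✓; ∠NSU = 80.00° ✓; |SU| = 33.90 ✓; ∠(SU, UT) = 81.40° ✗; |UT| = 12.70 ✓.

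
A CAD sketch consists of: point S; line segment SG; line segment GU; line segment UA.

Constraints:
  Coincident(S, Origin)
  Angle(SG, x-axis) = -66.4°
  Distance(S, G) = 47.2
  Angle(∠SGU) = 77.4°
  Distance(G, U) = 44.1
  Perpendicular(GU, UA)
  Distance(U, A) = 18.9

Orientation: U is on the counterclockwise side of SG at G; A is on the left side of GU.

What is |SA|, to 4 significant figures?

43.37

S is at the origin; SG runs at -66.4° with length 47.2, so G = 47.2·(cos -66.4°, sin -66.4°) = (18.90, -43.25). ∠SGU = 77.4°, so GU runs at -66.4° + (180° − 77.4°) = 36.20° from the x-axis; with |GU| = 44.1, U = G + 44.1·(cos 36.20°, sin 36.20°) = (54.48, -17.21). GU is perpendicular to UA; with |UA| = 18.9 on the left of GU, A = U + 18.9·(-0.5906, 0.8070) = (43.32, -1.955). Then |SA| = |A − S| = 43.37.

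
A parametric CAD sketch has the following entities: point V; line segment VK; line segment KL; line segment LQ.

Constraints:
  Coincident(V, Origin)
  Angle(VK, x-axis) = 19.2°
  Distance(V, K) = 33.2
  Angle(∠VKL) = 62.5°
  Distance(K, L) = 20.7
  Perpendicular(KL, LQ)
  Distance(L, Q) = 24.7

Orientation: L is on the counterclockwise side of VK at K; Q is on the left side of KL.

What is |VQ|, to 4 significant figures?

7.168

V is at the origin; VK runs at 19.2° with length 33.2, so K = 33.2·(cos 19.2°, sin 19.2°) = (31.35, 10.92). ∠VKL = 62.5°, so KL runs at 19.2° + (180° − 62.5°) = 136.7° from the x-axis; with |KL| = 20.7, L = K + 20.7·(cos 136.7°, sin 136.7°) = (16.29, 25.11). KL ⟂ LQ; with |LQ| = 24.7 on the left of KL, Q = L + 24.7·(-0.6858, -0.7278) = (-0.6513, 7.139). Then |VQ| = |Q − V| = 7.168.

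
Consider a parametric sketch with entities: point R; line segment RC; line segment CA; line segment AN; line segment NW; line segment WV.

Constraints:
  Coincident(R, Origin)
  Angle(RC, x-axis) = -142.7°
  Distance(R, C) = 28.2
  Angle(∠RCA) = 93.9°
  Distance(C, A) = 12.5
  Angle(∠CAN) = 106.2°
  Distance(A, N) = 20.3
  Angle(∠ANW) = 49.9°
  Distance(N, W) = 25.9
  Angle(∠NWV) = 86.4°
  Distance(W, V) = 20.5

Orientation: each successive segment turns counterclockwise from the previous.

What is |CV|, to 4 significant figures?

9.997

R is at the origin; RC runs at -142.7° with length 28.2, so C = (-22.43, -17.09). ∠RCA = 93.9° gives CA at -56.60° from the x-axis; with |CA| = 12.5, A = (-15.55, -27.52). ∠CAN = 106.2° gives AN at 17.20° from the x-axis; with |AN| = 20.3, N = (3.841, -21.52). ∠ANW = 49.9° gives NW at 147.3° from the x-axis; with |NW| = 25.9, W = (-17.95, -7.529). ∠NWV = 86.4° gives WV at -119.1° from the x-axis; with |WV| = 20.5, V = (-27.92, -25.44). Then |CV| = |V − C| = 9.997.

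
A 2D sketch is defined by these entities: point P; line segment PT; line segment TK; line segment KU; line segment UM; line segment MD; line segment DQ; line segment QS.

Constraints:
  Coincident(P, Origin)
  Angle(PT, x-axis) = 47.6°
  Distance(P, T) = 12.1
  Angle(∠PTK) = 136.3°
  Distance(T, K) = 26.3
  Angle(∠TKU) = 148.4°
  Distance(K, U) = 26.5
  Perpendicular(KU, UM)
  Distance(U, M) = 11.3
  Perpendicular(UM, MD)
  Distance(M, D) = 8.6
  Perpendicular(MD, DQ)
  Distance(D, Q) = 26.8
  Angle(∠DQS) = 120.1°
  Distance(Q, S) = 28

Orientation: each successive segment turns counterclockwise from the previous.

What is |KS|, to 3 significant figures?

51.5

P is at the origin; PT runs at 47.6° with length 12.1, so T = (8.16, 8.94). ∠PTK = 136.3° gives TK at 91.3° from the x-axis; with |TK| = 26.3, K = (7.56, 35.2). ∠TKU = 148.4° gives KU at 123° from the x-axis; with |KU| = 26.5, U = (-6.83, 57.5). The perpendicularity gives UM at right angles to KU, so UM runs at -147°; with |UM| = 11.3, M = (-16.3, 51.3). UM is perpendicular to MD, so MD runs at -57.1°; with |MD| = 8.6, D = (-11.6, 44.1). MD is perpendicular to DQ, so DQ runs at 32.9°; with |DQ| = 26.8, Q = (10.9, 58.7). ∠DQS = 120.1° gives QS at 92.8° from the x-axis; with |QS| = 28.0, S = (9.49, 86.6). Then |KS| = |S − K| = 51.5.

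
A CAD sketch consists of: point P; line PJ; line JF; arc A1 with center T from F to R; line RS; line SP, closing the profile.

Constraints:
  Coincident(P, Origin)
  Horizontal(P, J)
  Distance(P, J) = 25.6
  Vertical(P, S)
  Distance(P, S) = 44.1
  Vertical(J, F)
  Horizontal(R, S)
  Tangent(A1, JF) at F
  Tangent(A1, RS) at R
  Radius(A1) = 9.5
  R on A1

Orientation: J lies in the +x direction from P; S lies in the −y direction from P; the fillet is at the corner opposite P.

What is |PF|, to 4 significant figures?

43.04

The virtual corner opposite P is at (25.60, -44.10). Since A1 is tangent to JF there, TF ⟂ JF and tangency of A1 to RS means the radius TR is perpendicular to RS, with radius 9.5, so the center T sits 9.5 in from both sides at T = (16.10, -34.60). That places the tangent points at F = (25.60, -34.60) on JF and R = (16.10, -44.10) on RS. Then |PF| = |F − P| = 43.04.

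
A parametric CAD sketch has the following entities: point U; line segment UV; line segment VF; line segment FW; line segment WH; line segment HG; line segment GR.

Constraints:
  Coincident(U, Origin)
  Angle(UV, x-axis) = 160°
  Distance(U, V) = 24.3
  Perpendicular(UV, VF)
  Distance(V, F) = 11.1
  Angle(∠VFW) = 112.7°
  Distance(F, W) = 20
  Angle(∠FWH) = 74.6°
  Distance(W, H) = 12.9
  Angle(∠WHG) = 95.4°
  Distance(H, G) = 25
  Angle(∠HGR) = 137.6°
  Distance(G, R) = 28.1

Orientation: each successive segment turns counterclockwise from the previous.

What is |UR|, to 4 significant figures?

54.94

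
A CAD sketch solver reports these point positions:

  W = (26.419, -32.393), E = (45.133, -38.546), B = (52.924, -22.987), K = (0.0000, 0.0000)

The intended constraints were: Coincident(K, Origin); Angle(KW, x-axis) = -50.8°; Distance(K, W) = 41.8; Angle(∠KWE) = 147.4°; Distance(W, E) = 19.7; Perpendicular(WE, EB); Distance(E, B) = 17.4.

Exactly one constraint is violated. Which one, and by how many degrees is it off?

Perpendicular(WE, EB) — off by 8.40°.

K = (0.00, 0.00) ✓; KW at -50.80° ✓; |KW| = 41.80 ✓; ∠KWE = 147.4° ✓; |WE| = 19.70 ✓; ∠(WE, EB) = 81.60° ✗; |EB| = 17.40 ✓.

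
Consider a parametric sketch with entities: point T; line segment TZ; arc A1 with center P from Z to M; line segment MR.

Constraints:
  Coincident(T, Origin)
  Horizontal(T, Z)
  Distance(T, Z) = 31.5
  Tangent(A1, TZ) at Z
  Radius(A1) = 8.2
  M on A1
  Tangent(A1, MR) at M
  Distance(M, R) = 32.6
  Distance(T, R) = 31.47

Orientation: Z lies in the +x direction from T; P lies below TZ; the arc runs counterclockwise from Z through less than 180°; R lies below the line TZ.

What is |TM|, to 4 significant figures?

24.95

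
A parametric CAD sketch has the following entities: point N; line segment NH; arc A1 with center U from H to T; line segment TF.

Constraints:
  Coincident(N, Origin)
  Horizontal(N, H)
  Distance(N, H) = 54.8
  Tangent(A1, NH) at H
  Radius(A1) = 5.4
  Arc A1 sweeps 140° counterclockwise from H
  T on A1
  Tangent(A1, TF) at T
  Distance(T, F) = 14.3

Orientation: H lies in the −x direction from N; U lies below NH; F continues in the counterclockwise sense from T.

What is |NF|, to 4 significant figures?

50.89

On A1, H sits at bearing 90° from U; a 140° counterclockwise sweep puts T at bearing 230°, so T = U + 5.4·(cos 230°, sin 230°) = (-58.27, -9.537). Since A1 is tangent to TF there, UT ⟂ TF, so TF runs along (−sin 230°, cos 230°); with |TF| = 14.3, F = (-47.32, -18.73). Then |NF| = |F − N| = 50.89.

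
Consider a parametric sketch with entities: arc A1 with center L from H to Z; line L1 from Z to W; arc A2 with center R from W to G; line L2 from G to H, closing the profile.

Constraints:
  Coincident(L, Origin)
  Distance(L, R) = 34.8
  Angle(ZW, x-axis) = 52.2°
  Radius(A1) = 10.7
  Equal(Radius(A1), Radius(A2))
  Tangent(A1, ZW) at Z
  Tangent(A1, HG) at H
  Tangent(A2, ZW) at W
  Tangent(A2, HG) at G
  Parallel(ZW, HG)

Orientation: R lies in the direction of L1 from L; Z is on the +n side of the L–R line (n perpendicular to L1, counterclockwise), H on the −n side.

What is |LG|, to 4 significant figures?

36.41

Tangency of A1 to both parallel lines with radius 10.7 puts Z and H at L ± 10.7·n: Z = (-8.455, 6.558), H = (8.455, -6.558). Equal radii place W and G the same way about R: W = R + 10.7·n = (12.87, 34.06), G = R − 10.7·n = (29.78, 20.94). Then |LG| = |G − L| = 36.41.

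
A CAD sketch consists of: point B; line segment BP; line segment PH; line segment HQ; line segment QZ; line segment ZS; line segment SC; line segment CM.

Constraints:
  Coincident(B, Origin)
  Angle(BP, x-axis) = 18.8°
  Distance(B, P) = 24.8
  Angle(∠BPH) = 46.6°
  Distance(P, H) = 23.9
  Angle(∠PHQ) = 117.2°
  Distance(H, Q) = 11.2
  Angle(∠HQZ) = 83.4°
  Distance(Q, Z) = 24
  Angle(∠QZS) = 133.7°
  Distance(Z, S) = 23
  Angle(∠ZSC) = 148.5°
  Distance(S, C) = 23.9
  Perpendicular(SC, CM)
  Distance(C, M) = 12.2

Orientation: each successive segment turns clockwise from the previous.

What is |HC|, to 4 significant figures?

52.33

∠QZS = 133.7° gives ZS at 39.70° from the x-axis; with |ZS| = 23.0, S = (21.71, 24.39). ∠ZSC = 148.5° gives SC at 8.200° from the x-axis; with |SC| = 23.9, C = (45.37, 27.80). Then |HC| = |C − H| = 52.33.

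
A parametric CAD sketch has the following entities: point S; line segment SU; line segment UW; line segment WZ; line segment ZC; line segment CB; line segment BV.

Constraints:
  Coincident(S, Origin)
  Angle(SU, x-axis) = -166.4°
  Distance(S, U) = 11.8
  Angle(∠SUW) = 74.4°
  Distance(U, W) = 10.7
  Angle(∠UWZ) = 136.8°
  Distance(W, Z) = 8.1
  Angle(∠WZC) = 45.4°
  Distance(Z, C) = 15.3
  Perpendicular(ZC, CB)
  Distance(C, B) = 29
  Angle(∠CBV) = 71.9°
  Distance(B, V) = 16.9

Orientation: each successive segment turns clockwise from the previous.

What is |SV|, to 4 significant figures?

32.43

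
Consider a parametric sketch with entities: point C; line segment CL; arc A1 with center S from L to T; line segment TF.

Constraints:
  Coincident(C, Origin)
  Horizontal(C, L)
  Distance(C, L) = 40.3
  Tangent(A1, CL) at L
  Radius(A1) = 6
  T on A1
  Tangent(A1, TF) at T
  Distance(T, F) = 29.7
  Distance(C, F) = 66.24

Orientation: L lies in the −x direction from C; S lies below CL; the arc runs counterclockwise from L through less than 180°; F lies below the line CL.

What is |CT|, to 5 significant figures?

45.750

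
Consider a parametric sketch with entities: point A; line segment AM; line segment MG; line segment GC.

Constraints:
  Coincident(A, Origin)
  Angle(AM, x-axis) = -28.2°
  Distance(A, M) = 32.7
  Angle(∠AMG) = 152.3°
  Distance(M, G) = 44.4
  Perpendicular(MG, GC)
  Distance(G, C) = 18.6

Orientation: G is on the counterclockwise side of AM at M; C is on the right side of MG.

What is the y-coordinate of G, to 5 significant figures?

-15.840

A is at the origin; AM runs at -28.2° with length 32.7, so M = 32.7·(cos -28.2°, sin -28.2°) = (28.819, -15.452). ∠AMG = 152.3°, so MG runs at -28.2° + (180° − 152.3°) = -0.50000° from the x-axis; with |MG| = 44.4, G = M + 44.4·(cos -0.50000°, sin -0.50000°) = (73.217, -15.840). So G.y = -15.840.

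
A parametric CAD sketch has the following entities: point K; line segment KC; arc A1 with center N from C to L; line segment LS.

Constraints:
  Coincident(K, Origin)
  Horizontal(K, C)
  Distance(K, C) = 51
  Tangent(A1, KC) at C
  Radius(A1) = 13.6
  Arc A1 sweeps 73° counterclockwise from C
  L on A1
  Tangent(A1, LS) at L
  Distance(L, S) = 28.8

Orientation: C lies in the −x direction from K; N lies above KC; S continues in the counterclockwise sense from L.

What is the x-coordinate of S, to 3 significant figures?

-29.6

K is at the origin; KC is horizontal with |KC| = 51.0 and C on the −x side, so C = (-51.0, 0.00). A1 meets KC tangentially, so NC is at right angles to KC, so N = C + (0, 13.6) = (-51.0, 13.6). On A1, C sits at bearing -90° from N; a 73° counterclockwise sweep puts L at bearing -17°, so L = N + 13.6·(cos -17°, sin -17°) = (-38.0, 9.62). A1 meets LS tangentially, so NL is at right angles to LS, so LS runs along (−sin -17°, cos -17°); with |LS| = 28.8, S = (-29.6, 37.2). So S.x = -29.6.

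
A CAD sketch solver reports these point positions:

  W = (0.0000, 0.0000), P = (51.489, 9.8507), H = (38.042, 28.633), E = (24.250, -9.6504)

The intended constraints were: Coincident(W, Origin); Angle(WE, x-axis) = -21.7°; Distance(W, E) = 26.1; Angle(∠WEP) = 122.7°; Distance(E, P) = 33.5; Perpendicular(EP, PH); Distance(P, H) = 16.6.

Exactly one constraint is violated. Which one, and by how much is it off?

Distance(P, H) = 16.6 — off by 6.50.

W = (0.00, 0.00) ✓; WE at -21.70° ✓; |WE| = 26.10 ✓; ∠WEP = 122.7° ✓; |EP| = 33.50 ✓; ∠(EP, PH) = 90.00° ✓; |PH| = 23.10 ✗.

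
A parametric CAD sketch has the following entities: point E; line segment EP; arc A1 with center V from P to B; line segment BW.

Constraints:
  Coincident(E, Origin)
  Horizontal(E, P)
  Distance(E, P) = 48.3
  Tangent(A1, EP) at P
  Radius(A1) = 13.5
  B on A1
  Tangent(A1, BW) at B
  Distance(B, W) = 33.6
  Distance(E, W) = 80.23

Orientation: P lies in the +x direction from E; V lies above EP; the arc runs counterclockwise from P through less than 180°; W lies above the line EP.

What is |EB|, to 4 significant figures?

62.72

Checks: |VB| = 13.50 ✓; ∠(VB, BW) = 90.00° ✓; |BW| = 33.60 ✓; |EW| = 80.23 ✓.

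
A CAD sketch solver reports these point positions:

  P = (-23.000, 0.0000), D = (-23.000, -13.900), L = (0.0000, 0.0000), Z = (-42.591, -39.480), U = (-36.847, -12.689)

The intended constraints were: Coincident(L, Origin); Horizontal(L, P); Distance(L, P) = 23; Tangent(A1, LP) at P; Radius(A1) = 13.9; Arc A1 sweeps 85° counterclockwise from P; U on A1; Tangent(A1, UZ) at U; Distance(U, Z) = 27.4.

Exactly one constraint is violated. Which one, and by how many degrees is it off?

Tangent(A1, UZ) at U — off by 7.10°.

L = (0.00, 0.00) ✓; L.y = 0.00, P.y = 0.00 ✓; |LP| = 23.00 ✓; ∠(DP, PL) = 90.00° ✓; |DP| = 13.90 ✓; bearing(D→U) − bearing(D→P) = 85.00° ✓; |DU| = 13.90 ✓; ∠(DU, UZ) = 97.10° ✗; |UZ| = 27.40 ✓.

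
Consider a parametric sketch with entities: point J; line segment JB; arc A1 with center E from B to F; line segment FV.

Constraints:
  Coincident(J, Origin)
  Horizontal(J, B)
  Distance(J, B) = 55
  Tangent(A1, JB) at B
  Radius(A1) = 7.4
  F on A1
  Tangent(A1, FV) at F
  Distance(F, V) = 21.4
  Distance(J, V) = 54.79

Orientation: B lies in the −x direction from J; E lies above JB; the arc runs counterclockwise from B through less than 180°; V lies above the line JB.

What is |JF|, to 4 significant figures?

48.13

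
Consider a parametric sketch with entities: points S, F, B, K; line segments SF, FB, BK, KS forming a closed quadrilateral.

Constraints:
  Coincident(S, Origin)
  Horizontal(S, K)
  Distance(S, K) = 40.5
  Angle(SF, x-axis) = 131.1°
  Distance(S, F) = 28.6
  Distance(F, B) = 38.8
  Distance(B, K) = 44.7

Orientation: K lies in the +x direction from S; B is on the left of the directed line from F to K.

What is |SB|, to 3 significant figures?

41.1

S is at the origin; S and K share the same y with |SK| = 40.5 and K in +x, so K = (40.5, 0). SF runs at 131.1° with |SF| = 28.6, so F = (-18.8, 21.6). B is determined by |FB| = 38.8 and |BK| = 44.7 together: it lies at the intersection of circle(F, 38.8) and circle(K, 44.7). With |FK| = 63.1, the foot of the radical line on FK is 27.6 from F and the perpendicular offset is √(38.8² − 27.6²) = 27.2. Taking the left-of-FK solution: B = (16.5, 37.7).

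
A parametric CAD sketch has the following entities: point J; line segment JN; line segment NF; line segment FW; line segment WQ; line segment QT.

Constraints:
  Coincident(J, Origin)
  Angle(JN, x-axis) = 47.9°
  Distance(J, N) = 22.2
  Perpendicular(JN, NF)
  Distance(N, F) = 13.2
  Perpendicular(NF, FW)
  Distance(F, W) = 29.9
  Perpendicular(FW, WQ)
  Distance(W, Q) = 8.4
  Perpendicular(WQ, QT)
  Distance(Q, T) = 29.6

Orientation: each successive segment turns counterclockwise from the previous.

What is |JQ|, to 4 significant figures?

9.074

NF is perpendicular to FW, so FW runs at -132.1°; with |FW| = 29.9, W = (-14.96, 3.136). The perpendicularity gives WQ at right angles to FW, so WQ runs at -42.10°; with |WQ| = 8.4, Q = (-8.724, -2.495). Then |JQ| = |Q − J| = 9.074.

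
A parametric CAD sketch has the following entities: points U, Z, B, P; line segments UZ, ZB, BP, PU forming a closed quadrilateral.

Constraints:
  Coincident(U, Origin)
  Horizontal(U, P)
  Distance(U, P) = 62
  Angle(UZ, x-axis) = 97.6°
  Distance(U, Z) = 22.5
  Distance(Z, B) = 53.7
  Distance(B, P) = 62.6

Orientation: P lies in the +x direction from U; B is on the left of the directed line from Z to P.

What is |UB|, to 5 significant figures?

68.729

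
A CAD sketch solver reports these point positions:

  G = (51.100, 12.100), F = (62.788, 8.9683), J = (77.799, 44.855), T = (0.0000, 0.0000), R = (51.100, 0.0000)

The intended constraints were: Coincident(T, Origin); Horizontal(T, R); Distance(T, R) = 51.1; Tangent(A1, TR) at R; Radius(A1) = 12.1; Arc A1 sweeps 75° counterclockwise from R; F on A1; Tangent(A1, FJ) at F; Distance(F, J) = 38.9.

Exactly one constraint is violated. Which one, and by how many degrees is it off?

Tangent(A1, FJ) at F — off by 7.70°.

T = (0.00, 0.00) ✓; T.y = 0.00, R.y = 0.00 ✓; |TR| = 51.10 ✓; ∠(GR, RT) = 90.00° ✓; |GR| = 12.10 ✓; bearing(G→F) − bearing(G→R) = 75.00° ✓; |GF| = 12.10 ✓; ∠(GF, FJ) = 97.70° ✗; |FJ| = 38.90 ✓.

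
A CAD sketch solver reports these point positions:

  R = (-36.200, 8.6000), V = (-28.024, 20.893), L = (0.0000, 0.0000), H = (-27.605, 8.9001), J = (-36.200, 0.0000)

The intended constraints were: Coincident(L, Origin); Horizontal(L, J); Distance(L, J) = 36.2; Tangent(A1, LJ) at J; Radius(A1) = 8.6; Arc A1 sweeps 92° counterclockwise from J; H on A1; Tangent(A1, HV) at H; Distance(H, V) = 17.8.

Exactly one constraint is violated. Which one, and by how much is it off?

Distance(H, V) = 17.8 — off by 5.80.

L = (0.00, 0.00) ✓; L.y = 0.00, J.y = 0.00 ✓; |LJ| = 36.20 ✓; ∠(RJ, JL) = 90.00° ✓; |RJ| = 8.600 ✓; bearing(R→H) − bearing(R→J) = 92.00° ✓; |RH| = 8.600 ✓; ∠(RH, HV) = 90.00° ✓; |HV| = 12.00 ✗.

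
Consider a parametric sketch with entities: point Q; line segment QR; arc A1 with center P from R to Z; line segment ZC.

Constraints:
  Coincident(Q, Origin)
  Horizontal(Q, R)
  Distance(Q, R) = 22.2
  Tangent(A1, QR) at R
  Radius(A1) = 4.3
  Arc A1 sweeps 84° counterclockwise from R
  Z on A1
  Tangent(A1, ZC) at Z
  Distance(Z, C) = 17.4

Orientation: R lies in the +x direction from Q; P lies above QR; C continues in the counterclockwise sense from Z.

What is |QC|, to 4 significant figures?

35.33

On A1, R sits at bearing -90° from P; an 84° counterclockwise sweep puts Z at bearing -6°, so Z = P + 4.3·(cos -6°, sin -6°) = (26.48, 3.851). Since A1 is tangent to ZC there, PZ ⟂ ZC, so ZC runs along (−sin -6°, cos -6°); with |ZC| = 17.4, C = (28.30, 21.16). Then |QC| = |C − Q| = 35.33.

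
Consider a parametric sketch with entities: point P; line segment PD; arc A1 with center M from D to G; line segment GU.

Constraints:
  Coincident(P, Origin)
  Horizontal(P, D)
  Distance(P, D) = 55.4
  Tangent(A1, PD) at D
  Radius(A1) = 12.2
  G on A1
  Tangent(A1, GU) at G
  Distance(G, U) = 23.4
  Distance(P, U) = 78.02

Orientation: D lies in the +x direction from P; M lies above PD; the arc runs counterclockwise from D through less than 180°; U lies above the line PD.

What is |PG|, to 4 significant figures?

68.38

Checks: |MG| = 12.20 ✓; ∠(MG, GU) = 90.00° ✓; |GU| = 23.40 ✓; |PU| = 78.02 ✓.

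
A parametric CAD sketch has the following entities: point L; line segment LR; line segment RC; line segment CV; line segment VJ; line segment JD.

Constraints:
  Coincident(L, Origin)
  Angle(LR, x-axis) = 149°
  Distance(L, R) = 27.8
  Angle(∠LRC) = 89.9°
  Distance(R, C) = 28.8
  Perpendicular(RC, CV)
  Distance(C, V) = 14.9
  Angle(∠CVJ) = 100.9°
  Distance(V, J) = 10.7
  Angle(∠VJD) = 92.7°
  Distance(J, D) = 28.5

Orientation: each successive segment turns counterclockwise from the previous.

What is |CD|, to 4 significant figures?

20.30

∠CVJ = 100.9° gives VJ at 48.20° from the x-axis; with |VJ| = 10.7, J = (-18.70, -10.07). ∠VJD = 92.7° gives JD at 135.5° from the x-axis; with |JD| = 28.5, D = (-39.03, 9.907). Then |CD| = |D − C| = 20.30.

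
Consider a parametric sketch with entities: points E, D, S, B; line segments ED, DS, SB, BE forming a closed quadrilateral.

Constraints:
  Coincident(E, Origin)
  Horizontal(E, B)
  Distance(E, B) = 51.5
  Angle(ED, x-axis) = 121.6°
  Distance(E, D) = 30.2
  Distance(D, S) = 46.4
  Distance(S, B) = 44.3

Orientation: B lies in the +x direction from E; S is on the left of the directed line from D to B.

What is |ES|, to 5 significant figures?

47.816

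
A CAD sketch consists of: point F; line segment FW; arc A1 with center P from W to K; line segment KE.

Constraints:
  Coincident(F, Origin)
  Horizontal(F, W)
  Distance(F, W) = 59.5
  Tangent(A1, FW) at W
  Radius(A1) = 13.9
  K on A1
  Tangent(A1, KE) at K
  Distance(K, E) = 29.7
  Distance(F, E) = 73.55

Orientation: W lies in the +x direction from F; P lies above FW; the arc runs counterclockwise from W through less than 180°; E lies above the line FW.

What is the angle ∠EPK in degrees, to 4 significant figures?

64.92°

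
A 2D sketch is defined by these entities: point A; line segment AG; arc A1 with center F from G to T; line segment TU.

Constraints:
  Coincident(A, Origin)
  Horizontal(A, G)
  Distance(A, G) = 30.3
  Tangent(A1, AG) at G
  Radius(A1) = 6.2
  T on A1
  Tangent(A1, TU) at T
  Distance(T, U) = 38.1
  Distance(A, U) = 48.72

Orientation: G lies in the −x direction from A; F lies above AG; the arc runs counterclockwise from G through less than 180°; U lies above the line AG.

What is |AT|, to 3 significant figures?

24.8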